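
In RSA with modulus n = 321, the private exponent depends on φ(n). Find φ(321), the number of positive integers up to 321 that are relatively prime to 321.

Factor: 321 = 3 · 107.
φ(321) = (3−1) · (107−1) = 2 · 106 = 212.

212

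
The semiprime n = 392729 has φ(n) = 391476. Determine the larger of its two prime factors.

φ(n) = (p−1)(q−1) = n − (p+q) + 1, so p + q = 392729 − 391476 + 1 = 1254.
p and q are the roots of t² − 1254t + 392729 = 0.
Discriminant: 1254² − 4·392729 = 1572516 − 1570916 = 1600; √1600 = 40.
q = (1254 − 40)/2 = 607, p = (1254 + 40)/2 = 647.
Check: 607 · 647 = 392729.

647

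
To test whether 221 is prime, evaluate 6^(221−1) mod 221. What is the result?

6^1 ≡ 6 (mod 221)
6^2 ≡ 6^2 = 36 ≡ 36 (mod 221)
6^4 ≡ 36^2 = 1296 ≡ 191 (mod 221)
6^8 ≡ 191^2 = 36481 ≡ 16 (mod 221)
6^16 ≡ 16^2 = 256 ≡ 35 (mod 221)
6^32 ≡ 35^2 = 1225 ≡ 120 (mod 221)
6^64 ≡ 120^2 = 14400 ≡ 35 (mod 221)
6^128 ≡ 35^2 = 1225 ≡ 120 (mod 221)
220 = 128 + 64 + 16 + 8 + 4 in binary powers of 2.
So 6^220 ≡ 120 · 35 · 35 · 16 · 191 ≡ 217 (mod 221).
Since 217 ≠ 1, base 6 is a Fermat witness: 221 is composite.

217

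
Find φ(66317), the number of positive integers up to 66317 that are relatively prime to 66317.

60352

Factor: 66317 = 17 · 47 · 83.
φ(66317) = (17−1) · (47−1) · (83−1) = 16 · 46 · 82 = 60352.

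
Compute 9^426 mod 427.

253

9^1 ≡ 9 (mod 427)
9^2 ≡ 9^2 = 81 ≡ 81 (mod 427)
9^4 ≡ 81^2 = 6561 ≡ 156 (mod 427)
9^8 ≡ 156^2 = 24336 ≡ 424 (mod 427)
9^16 ≡ 424^2 = 179776 ≡ 9 (mod 427)
9^32 ≡ 9^2 = 81 ≡ 81 (mod 427)
9^64 ≡ 81^2 = 6561 ≡ 156 (mod 427)
9^128 ≡ 156^2 = 24336 ≡ 424 (mod 427)
9^256 ≡ 424^2 = 179776 ≡ 9 (mod 427)
426 = 256 + 128 + 32 + 8 + 2 in binary powers of 2.
So 9^426 ≡ 9 · 424 · 81 · 424 · 81 ≡ 253 (mod 427).
Since 253 ≠ 1, base 9 is a Fermat witness: 427 is composite.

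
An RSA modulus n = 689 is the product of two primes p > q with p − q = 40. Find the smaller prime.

Since p = q + 40, we have 689 = q(q + 40), so q² + 40q − 689 = 0.
Discriminant: 40² + 4·689 = 1600 + 2756 = 4356; √4356 = 66.
q = (−40 + 66)/2 = 13, and p = q + 40 = 53.
Check: 13 · 53 = 689.

13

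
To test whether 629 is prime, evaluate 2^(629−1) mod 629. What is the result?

2^1 ≡ 2 (mod 629)
2^2 ≡ 2^2 = 4 ≡ 4 (mod 629)
2^4 ≡ 4^2 = 16 ≡ 16 (mod 629)
2^8 ≡ 16^2 = 256 ≡ 256 (mod 629)
2^16 ≡ 256^2 = 65536 ≡ 120 (mod 629)
2^32 ≡ 120^2 = 14400 ≡ 562 (mod 629)
2^64 ≡ 562^2 = 315844 ≡ 86 (mod 629)
2^128 ≡ 86^2 = 7396 ≡ 477 (mod 629)
2^256 ≡ 477^2 = 227529 ≡ 460 (mod 629)
2^512 ≡ 460^2 = 211600 ≡ 256 (mod 629)
628 = 512 + 64 + 32 + 16 + 4 in binary powers of 2.
So 2^628 ≡ 256 · 86 · 562 · 120 · 16 ≡ 305 (mod 629).
Since 305 ≠ 1, base 2 is a Fermat witness: 629 is composite.

305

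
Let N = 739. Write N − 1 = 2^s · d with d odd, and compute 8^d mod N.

738

739 − 1 = 738 = 2^1 · 369, so d = 369.
8^1 ≡ 8 (mod 739)
8^2 ≡ 8^2 = 64 ≡ 64 (mod 739)
8^4 ≡ 64^2 = 4096 ≡ 401 (mod 739)
8^8 ≡ 401^2 = 160801 ≡ 438 (mod 739)
8^16 ≡ 438^2 = 191844 ≡ 443 (mod 739)
8^32 ≡ 443^2 = 196249 ≡ 414 (mod 739)
8^64 ≡ 414^2 = 171396 ≡ 687 (mod 739)
8^128 ≡ 687^2 = 471969 ≡ 487 (mod 739)
8^256 ≡ 487^2 = 237169 ≡ 689 (mod 739)
369 = 256 + 64 + 32 + 16 + 1 in binary powers of 2.
So 8^369 ≡ 689 · 687 · 414 · 443 · 8 ≡ 738 (mod 739).
Since 8^d ≡ 738 (mod 739), base 8 does not prove 739 composite.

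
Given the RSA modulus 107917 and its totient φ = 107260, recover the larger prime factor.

φ(n) = (p−1)(q−1) = n − (p+q) + 1, so p + q = 107917 − 107260 + 1 = 658.
p and q are the roots of t² − 658t + 107917 = 0.
Discriminant: 658² − 4·107917 = 432964 − 431668 = 1296; √1296 = 36.
q = (658 − 36)/2 = 311, p = (658 + 36)/2 = 347.
Check: 311 · 347 = 107917.

347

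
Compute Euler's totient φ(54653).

Factor: 54653 = 31 · 41 · 43.
φ(54653) = (31−1) · (41−1) · (43−1) = 30 · 40 · 42 = 50400.

50400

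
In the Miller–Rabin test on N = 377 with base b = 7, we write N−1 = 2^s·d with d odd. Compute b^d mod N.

132

377 − 1 = 376 = 2^3 · 47, so d = 47.
7^1 ≡ 7 (mod 377)
7^2 ≡ 7^2 = 49 ≡ 49 (mod 377)
7^4 ≡ 49^2 = 2401 ≡ 139 (mod 377)
7^8 ≡ 139^2 = 19321 ≡ 94 (mod 377)
7^16 ≡ 94^2 = 8836 ≡ 165 (mod 377)
7^32 ≡ 165^2 = 27225 ≡ 81 (mod 377)
47 = 32 + 8 + 4 + 2 + 1 in binary powers of 2.
So 7^47 ≡ 81 · 94 · 139 · 49 · 7 ≡ 132 (mod 377).
Squaring chain: 132 → 82 → 315; never reaches −1, so base 7 is a Miller–Rabin witness that 377 is composite.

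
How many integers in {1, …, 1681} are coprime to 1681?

1640

Factor: 1681 = 41^2.
φ(1681) = 41^1·(41−1) = 1640.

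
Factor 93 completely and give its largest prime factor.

31

93 = 3 · 31
31 is prime.
So 93 = 3 · 31; the largest prime factor is 31.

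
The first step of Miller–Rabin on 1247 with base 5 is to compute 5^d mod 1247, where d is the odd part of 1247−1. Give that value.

1247 − 1 = 1246 = 2^1 · 623, so d = 623.
5^1 ≡ 5 (mod 1247)
5^2 ≡ 5^2 = 25 ≡ 25 (mod 1247)
5^4 ≡ 25^2 = 625 ≡ 625 (mod 1247)
5^8 ≡ 625^2 = 390625 ≡ 314 (mod 1247)
5^16 ≡ 314^2 = 98596 ≡ 83 (mod 1247)
5^32 ≡ 83^2 = 6889 ≡ 654 (mod 1247)
5^64 ≡ 654^2 = 427716 ≡ 1242 (mod 1247)
5^128 ≡ 1242^2 = 1542564 ≡ 25 (mod 1247)
5^256 ≡ 25^2 = 625 ≡ 625 (mod 1247)
5^512 ≡ 625^2 = 390625 ≡ 314 (mod 1247)
623 = 512 + 64 + 32 + 8 + 4 + 2 + 1 in binary powers of 2.
So 5^623 ≡ 314 · 1242 · 654 · 314 · 625 · 25 · 5 ≡ 695 (mod 1247).
Squaring chain: 695; never reaches −1, so base 5 is a Miller–Rabin witness that 1247 is composite.

695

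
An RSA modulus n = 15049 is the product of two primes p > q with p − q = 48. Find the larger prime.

149

Since p = q + 48, we have 15049 = q(q + 48), so q² + 48q − 15049 = 0.
Discriminant: 48² + 4·15049 = 2304 + 60196 = 62500; √62500 = 250.
q = (−48 + 250)/2 = 101, and p = q + 48 = 149.
Check: 101 · 149 = 15049.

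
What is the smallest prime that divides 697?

17

697 is odd.
Digit sum 22, not divisible by 3.
Ends in 7: not divisible by 5.
7: 697 = 7·99 + 4
11: 697 = 11·63 + 4
13: 697 = 13·53 + 8
17: 697 = 17·41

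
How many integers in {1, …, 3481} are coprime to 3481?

3422

Factor: 3481 = 59^2.
φ(3481) = 59^1·(59−1) = 3422.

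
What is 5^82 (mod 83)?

1

5^1 ≡ 5 (mod 83)
5^2 ≡ 5^2 = 25 ≡ 25 (mod 83)
5^4 ≡ 25^2 = 625 ≡ 44 (mod 83)
5^8 ≡ 44^2 = 1936 ≡ 27 (mod 83)
5^16 ≡ 27^2 = 729 ≡ 65 (mod 83)
5^32 ≡ 65^2 = 4225 ≡ 75 (mod 83)
5^64 ≡ 75^2 = 5625 ≡ 64 (mod 83)
82 = 64 + 16 + 2 in binary powers of 2.
So 5^82 ≡ 64 · 65 · 25 ≡ 1 (mod 83).
Since the result is 1, base 5 gives no evidence that 83 is composite.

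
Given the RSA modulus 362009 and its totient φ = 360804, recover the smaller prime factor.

φ(n) = (p−1)(q−1) = n − (p+q) + 1, so p + q = 362009 − 360804 + 1 = 1206.
p and q are the roots of t² − 1206t + 362009 = 0.
Discriminant: 1206² − 4·362009 = 1454436 − 1448036 = 6400; √6400 = 80.
q = (1206 − 80)/2 = 563, p = (1206 + 80)/2 = 643.
Check: 563 · 643 = 362009.

563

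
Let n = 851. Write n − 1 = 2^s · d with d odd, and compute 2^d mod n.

542

851 − 1 = 850 = 2^1 · 425, so d = 425.
2^1 ≡ 2 (mod 851)
2^2 ≡ 2^2 = 4 ≡ 4 (mod 851)
2^4 ≡ 4^2 = 16 ≡ 16 (mod 851)
2^8 ≡ 16^2 = 256 ≡ 256 (mod 851)
2^16 ≡ 256^2 = 65536 ≡ 9 (mod 851)
2^32 ≡ 9^2 = 81 ≡ 81 (mod 851)
2^64 ≡ 81^2 = 6561 ≡ 604 (mod 851)
2^128 ≡ 604^2 = 364816 ≡ 588 (mod 851)
2^256 ≡ 588^2 = 345744 ≡ 238 (mod 851)
425 = 256 + 128 + 32 + 8 + 1 in binary powers of 2.
So 2^425 ≡ 238 · 588 · 81 · 256 · 2 ≡ 542 (mod 851).
Squaring chain: 542; never reaches −1, so base 2 is a Miller–Rabin witness that 851 is composite.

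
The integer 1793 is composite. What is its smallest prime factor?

1793 is odd.
Digit sum 20, not divisible by 3.
Ends in 3: not divisible by 5.
7: 1793 = 7·256 + 1
11: 1793 = 11·163

11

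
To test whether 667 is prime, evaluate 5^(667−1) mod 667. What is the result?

5^1 ≡ 5 (mod 667)
5^2 ≡ 5^2 = 25 ≡ 25 (mod 667)
5^4 ≡ 25^2 = 625 ≡ 625 (mod 667)
5^8 ≡ 625^2 = 390625 ≡ 430 (mod 667)
5^16 ≡ 430^2 = 184900 ≡ 141 (mod 667)
5^32 ≡ 141^2 = 19881 ≡ 538 (mod 667)
5^64 ≡ 538^2 = 289444 ≡ 633 (mod 667)
5^128 ≡ 633^2 = 400689 ≡ 489 (mod 667)
5^256 ≡ 489^2 = 239121 ≡ 335 (mod 667)
5^512 ≡ 335^2 = 112225 ≡ 169 (mod 667)
666 = 512 + 128 + 16 + 8 + 2 in binary powers of 2.
So 5^666 ≡ 169 · 489 · 141 · 430 · 25 ≡ 169 (mod 667).
Since 169 ≠ 1, base 5 is a Fermat witness: 667 is composite.

169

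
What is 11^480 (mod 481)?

11^1 ≡ 11 (mod 481)
11^2 ≡ 11^2 = 121 ≡ 121 (mod 481)
11^4 ≡ 121^2 = 14641 ≡ 211 (mod 481)
11^8 ≡ 211^2 = 44521 ≡ 269 (mod 481)
11^16 ≡ 269^2 = 72361 ≡ 211 (mod 481)
11^32 ≡ 211^2 = 44521 ≡ 269 (mod 481)
11^64 ≡ 269^2 = 72361 ≡ 211 (mod 481)
11^128 ≡ 211^2 = 44521 ≡ 269 (mod 481)
11^256 ≡ 269^2 = 72361 ≡ 211 (mod 481)
480 = 256 + 128 + 64 + 32 in binary powers of 2.
So 11^480 ≡ 211 · 269 · 211 · 269 ≡ 1 (mod 481).
Since the result is 1, base 11 gives no evidence that 481 is composite.

1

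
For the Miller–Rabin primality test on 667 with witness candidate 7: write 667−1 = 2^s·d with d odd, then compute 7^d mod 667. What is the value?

667 − 1 = 666 = 2^1 · 333, so d = 333.
7^1 ≡ 7 (mod 667)
7^2 ≡ 7^2 = 49 ≡ 49 (mod 667)
7^4 ≡ 49^2 = 2401 ≡ 400 (mod 667)
7^8 ≡ 400^2 = 160000 ≡ 587 (mod 667)
7^16 ≡ 587^2 = 344569 ≡ 397 (mod 667)
7^32 ≡ 397^2 = 157609 ≡ 197 (mod 667)
7^64 ≡ 197^2 = 38809 ≡ 123 (mod 667)
7^128 ≡ 123^2 = 15129 ≡ 455 (mod 667)
7^256 ≡ 455^2 = 207025 ≡ 255 (mod 667)
333 = 256 + 64 + 8 + 4 + 1 in binary powers of 2.
So 7^333 ≡ 255 · 123 · 587 · 400 · 7 ≡ 458 (mod 667).
Squaring chain: 458; never reaches −1, so base 7 is a Miller–Rabin witness that 667 is composite.

458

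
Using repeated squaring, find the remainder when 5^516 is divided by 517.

247

5^1 ≡ 5 (mod 517)
5^2 ≡ 5^2 = 25 ≡ 25 (mod 517)
5^4 ≡ 25^2 = 625 ≡ 108 (mod 517)
5^8 ≡ 108^2 = 11664 ≡ 290 (mod 517)
5^16 ≡ 290^2 = 84100 ≡ 346 (mod 517)
5^32 ≡ 346^2 = 119716 ≡ 289 (mod 517)
5^64 ≡ 289^2 = 83521 ≡ 284 (mod 517)
5^128 ≡ 284^2 = 80656 ≡ 4 (mod 517)
5^256 ≡ 4^2 = 16 ≡ 16 (mod 517)
5^512 ≡ 16^2 = 256 ≡ 256 (mod 517)
516 = 512 + 4 in binary powers of 2.
So 5^516 ≡ 256 · 108 ≡ 247 (mod 517).
Since 247 ≠ 1, base 5 is a Fermat witness: 517 is composite.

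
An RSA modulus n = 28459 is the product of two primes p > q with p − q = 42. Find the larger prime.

191

Since p = q + 42, we have 28459 = q(q + 42), so q² + 42q − 28459 = 0.
Discriminant: 42² + 4·28459 = 1764 + 113836 = 115600; √115600 = 340.
q = (−42 + 340)/2 = 149, and p = q + 42 = 191.
Check: 149 · 191 = 28459.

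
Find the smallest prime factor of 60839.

60839 is odd.
Digit sum 26, not divisible by 3.
Ends in 9: not divisible by 5.
7: 60839 = 7·8691 + 2
11: 60839 = 11·5530 + 9
13: 60839 = 13·4679 + 12
17: 60839 = 17·3578 + 13
19: 60839 = 19·3202 + 1
23: 60839 = 23·2645 + 4
29: 60839 = 29·2097 + 26
31: 60839 = 31·1962 + 17
37: 60839 = 37·1644 + 11
41: 60839 = 41·1483 + 36
43: 60839 = 43·1414 + 37
47: 60839 = 47·1294 + 21
53: 60839 = 53·1147 + 48
59: 60839 = 59·1031 + 10
61: 60839 = 61·997 + 22
67: 60839 = 67·908 + 3
71: 60839 = 71·856 + 63
73: 60839 = 73·833 + 30
79: 60839 = 79·770 + 9
83: 60839 = 83·733

83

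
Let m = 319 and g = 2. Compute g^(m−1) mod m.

212

2^1 ≡ 2 (mod 319)
2^2 ≡ 2^2 = 4 ≡ 4 (mod 319)
2^4 ≡ 4^2 = 16 ≡ 16 (mod 319)
2^8 ≡ 16^2 = 256 ≡ 256 (mod 319)
2^16 ≡ 256^2 = 65536 ≡ 141 (mod 319)
2^32 ≡ 141^2 = 19881 ≡ 103 (mod 319)
2^64 ≡ 103^2 = 10609 ≡ 82 (mod 319)
2^128 ≡ 82^2 = 6724 ≡ 25 (mod 319)
2^256 ≡ 25^2 = 625 ≡ 306 (mod 319)
318 = 256 + 32 + 16 + 8 + 4 + 2 in binary powers of 2.
So 2^318 ≡ 306 · 103 · 141 · 256 · 16 · 4 ≡ 212 (mod 319).
Since 212 ≠ 1, base 2 is a Fermat witness: 319 is composite.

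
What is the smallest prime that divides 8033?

8033 is odd.
Digit sum 14, not divisible by 3.
Ends in 3: not divisible by 5.
7: 8033 = 7·1147 + 4
11: 8033 = 11·730 + 3
13: 8033 = 13·617 + 12
17: 8033 = 17·472 + 9
19: 8033 = 19·422 + 15
23: 8033 = 23·349 + 6
29: 8033 = 29·277

29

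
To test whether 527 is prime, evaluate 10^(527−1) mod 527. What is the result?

10^1 ≡ 10 (mod 527)
10^2 ≡ 10^2 = 100 ≡ 100 (mod 527)
10^4 ≡ 100^2 = 10000 ≡ 514 (mod 527)
10^8 ≡ 514^2 = 264196 ≡ 169 (mod 527)
10^16 ≡ 169^2 = 28561 ≡ 103 (mod 527)
10^32 ≡ 103^2 = 10609 ≡ 69 (mod 527)
10^64 ≡ 69^2 = 4761 ≡ 18 (mod 527)
10^128 ≡ 18^2 = 324 ≡ 324 (mod 527)
10^256 ≡ 324^2 = 104976 ≡ 103 (mod 527)
10^512 ≡ 103^2 = 10609 ≡ 69 (mod 527)
526 = 512 + 8 + 4 + 2 in binary powers of 2.
So 10^526 ≡ 69 · 169 · 514 · 100 ≡ 382 (mod 527).
Since 382 ≠ 1, base 10 is a Fermat witness: 527 is composite.

382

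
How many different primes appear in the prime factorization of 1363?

1363 = 29 · 47
1363 = 29 · 47, which has 2 distinct prime factors.

2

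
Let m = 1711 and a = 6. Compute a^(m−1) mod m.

993

6^1 ≡ 6 (mod 1711)
6^2 ≡ 6^2 = 36 ≡ 36 (mod 1711)
6^4 ≡ 36^2 = 1296 ≡ 1296 (mod 1711)
6^8 ≡ 1296^2 = 1679616 ≡ 1125 (mod 1711)
6^16 ≡ 1125^2 = 1265625 ≡ 1196 (mod 1711)
6^32 ≡ 1196^2 = 1430416 ≡ 20 (mod 1711)
6^64 ≡ 20^2 = 400 ≡ 400 (mod 1711)
6^128 ≡ 400^2 = 160000 ≡ 877 (mod 1711)
6^256 ≡ 877^2 = 769129 ≡ 890 (mod 1711)
6^512 ≡ 890^2 = 792100 ≡ 1618 (mod 1711)
6^1024 ≡ 1618^2 = 2617924 ≡ 94 (mod 1711)
1710 = 1024 + 512 + 128 + 32 + 8 + 4 + 2 in binary powers of 2.
So 6^1710 ≡ 94 · 1618 · 877 · 20 · 1125 · 1296 · 36 ≡ 993 (mod 1711).
Since 993 ≠ 1, base 6 is a Fermat witness: 1711 is composite.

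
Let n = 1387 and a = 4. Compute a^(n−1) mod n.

4^1 ≡ 4 (mod 1387)
4^2 ≡ 4^2 = 16 ≡ 16 (mod 1387)
4^4 ≡ 16^2 = 256 ≡ 256 (mod 1387)
4^8 ≡ 256^2 = 65536 ≡ 347 (mod 1387)
4^16 ≡ 347^2 = 120409 ≡ 1127 (mod 1387)
4^32 ≡ 1127^2 = 1270129 ≡ 1024 (mod 1387)
4^64 ≡ 1024^2 = 1048576 ≡ 4 (mod 1387)
4^128 ≡ 4^2 = 16 ≡ 16 (mod 1387)
4^256 ≡ 16^2 = 256 ≡ 256 (mod 1387)
4^512 ≡ 256^2 = 65536 ≡ 347 (mod 1387)
4^1024 ≡ 347^2 = 120409 ≡ 1127 (mod 1387)
1386 = 1024 + 256 + 64 + 32 + 8 + 2 in binary powers of 2.
So 4^1386 ≡ 1127 · 256 · 4 · 1024 · 347 · 16 ≡ 1 (mod 1387).
Since the result is 1, base 4 gives no evidence that 1387 is composite.

1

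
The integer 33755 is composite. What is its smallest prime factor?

5

33755 is odd.
Digit sum 23, not divisible by 3.
Ends in 5: divisible by 5.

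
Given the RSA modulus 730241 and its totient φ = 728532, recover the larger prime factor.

883

φ(n) = (p−1)(q−1) = n − (p+q) + 1, so p + q = 730241 − 728532 + 1 = 1710.
p and q are the roots of t² − 1710t + 730241 = 0.
Discriminant: 1710² − 4·730241 = 2924100 − 2920964 = 3136; √3136 = 56.
q = (1710 − 56)/2 = 827, p = (1710 + 56)/2 = 883.
Check: 827 · 883 = 730241.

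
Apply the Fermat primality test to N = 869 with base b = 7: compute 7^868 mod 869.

163

7^1 ≡ 7 (mod 869)
7^2 ≡ 7^2 = 49 ≡ 49 (mod 869)
7^4 ≡ 49^2 = 2401 ≡ 663 (mod 869)
7^8 ≡ 663^2 = 439569 ≡ 724 (mod 869)
7^16 ≡ 724^2 = 524176 ≡ 169 (mod 869)
7^32 ≡ 169^2 = 28561 ≡ 753 (mod 869)
7^64 ≡ 753^2 = 567009 ≡ 421 (mod 869)
7^128 ≡ 421^2 = 177241 ≡ 834 (mod 869)
7^256 ≡ 834^2 = 695556 ≡ 356 (mod 869)
7^512 ≡ 356^2 = 126736 ≡ 731 (mod 869)
868 = 512 + 256 + 64 + 32 + 4 in binary powers of 2.
So 7^868 ≡ 731 · 356 · 421 · 753 · 663 ≡ 163 (mod 869).
Since 163 ≠ 1, base 7 is a Fermat witness: 869 is composite.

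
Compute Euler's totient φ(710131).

Factor: 710131 = 79 · 89 · 101.
φ(710131) = (79−1) · (89−1) · (101−1) = 78 · 88 · 100 = 686400.

686400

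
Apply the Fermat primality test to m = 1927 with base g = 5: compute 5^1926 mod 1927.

291

5^1 ≡ 5 (mod 1927)
5^2 ≡ 5^2 = 25 ≡ 25 (mod 1927)
5^4 ≡ 25^2 = 625 ≡ 625 (mod 1927)
5^8 ≡ 625^2 = 390625 ≡ 1371 (mod 1927)
5^16 ≡ 1371^2 = 1879641 ≡ 816 (mod 1927)
5^32 ≡ 816^2 = 665856 ≡ 1041 (mod 1927)
5^64 ≡ 1041^2 = 1083681 ≡ 707 (mod 1927)
5^128 ≡ 707^2 = 499849 ≡ 756 (mod 1927)
5^256 ≡ 756^2 = 571536 ≡ 1144 (mod 1927)
5^512 ≡ 1144^2 = 1308736 ≡ 303 (mod 1927)
5^1024 ≡ 303^2 = 91809 ≡ 1240 (mod 1927)
1926 = 1024 + 512 + 256 + 128 + 4 + 2 in binary powers of 2.
So 5^1926 ≡ 1240 · 303 · 1144 · 756 · 625 · 25 ≡ 291 (mod 1927).
Since 291 ≠ 1, base 5 is a Fermat witness: 1927 is composite.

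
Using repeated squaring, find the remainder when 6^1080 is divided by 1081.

243

6^1 ≡ 6 (mod 1081)
6^2 ≡ 6^2 = 36 ≡ 36 (mod 1081)
6^4 ≡ 36^2 = 1296 ≡ 215 (mod 1081)
6^8 ≡ 215^2 = 46225 ≡ 823 (mod 1081)
6^16 ≡ 823^2 = 677329 ≡ 623 (mod 1081)
6^32 ≡ 623^2 = 388129 ≡ 50 (mod 1081)
6^64 ≡ 50^2 = 2500 ≡ 338 (mod 1081)
6^128 ≡ 338^2 = 114244 ≡ 739 (mod 1081)
6^256 ≡ 739^2 = 546121 ≡ 216 (mod 1081)
6^512 ≡ 216^2 = 46656 ≡ 173 (mod 1081)
6^1024 ≡ 173^2 = 29929 ≡ 742 (mod 1081)
1080 = 1024 + 32 + 16 + 8 in binary powers of 2.
So 6^1080 ≡ 742 · 50 · 623 · 823 ≡ 243 (mod 1081).
Since 243 ≠ 1, base 6 is a Fermat witness: 1081 is composite.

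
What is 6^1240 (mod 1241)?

6^1 ≡ 6 (mod 1241)
6^2 ≡ 6^2 = 36 ≡ 36 (mod 1241)
6^4 ≡ 36^2 = 1296 ≡ 55 (mod 1241)
6^8 ≡ 55^2 = 3025 ≡ 543 (mod 1241)
6^16 ≡ 543^2 = 294849 ≡ 732 (mod 1241)
6^32 ≡ 732^2 = 535824 ≡ 953 (mod 1241)
6^64 ≡ 953^2 = 908209 ≡ 1038 (mod 1241)
6^128 ≡ 1038^2 = 1077444 ≡ 256 (mod 1241)
6^256 ≡ 256^2 = 65536 ≡ 1004 (mod 1241)
6^512 ≡ 1004^2 = 1008016 ≡ 324 (mod 1241)
6^1024 ≡ 324^2 = 104976 ≡ 732 (mod 1241)
1240 = 1024 + 128 + 64 + 16 + 8 in binary powers of 2.
So 6^1240 ≡ 732 · 256 · 1038 · 732 · 543 ≡ 951 (mod 1241).
Since 951 ≠ 1, base 6 is a Fermat witness: 1241 is composite.

951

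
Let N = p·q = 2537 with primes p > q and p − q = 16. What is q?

43

Since p = q + 16, we have 2537 = q(q + 16), so q² + 16q − 2537 = 0.
Discriminant: 16² + 4·2537 = 256 + 10148 = 10404; √10404 = 102.
q = (−16 + 102)/2 = 43, and p = q + 16 = 59.
Check: 43 · 59 = 2537.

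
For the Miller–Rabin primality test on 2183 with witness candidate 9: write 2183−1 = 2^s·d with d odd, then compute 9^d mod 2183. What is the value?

1302

2183 − 1 = 2182 = 2^1 · 1091, so d = 1091.
9^1 ≡ 9 (mod 2183)
9^2 ≡ 9^2 = 81 ≡ 81 (mod 2183)
9^4 ≡ 81^2 = 6561 ≡ 12 (mod 2183)
9^8 ≡ 12^2 = 144 ≡ 144 (mod 2183)
9^16 ≡ 144^2 = 20736 ≡ 1089 (mod 2183)
9^32 ≡ 1089^2 = 1185921 ≡ 552 (mod 2183)
9^64 ≡ 552^2 = 304704 ≡ 1267 (mod 2183)
9^128 ≡ 1267^2 = 1605289 ≡ 784 (mod 2183)
9^256 ≡ 784^2 = 614656 ≡ 1233 (mod 2183)
9^512 ≡ 1233^2 = 1520289 ≡ 921 (mod 2183)
9^1024 ≡ 921^2 = 848241 ≡ 1237 (mod 2183)
1091 = 1024 + 64 + 2 + 1 in binary powers of 2.
So 9^1091 ≡ 1237 · 1267 · 81 · 9 ≡ 1302 (mod 2183).
Squaring chain: 1302; never reaches −1, so base 9 is a Miller–Rabin witness that 2183 is composite.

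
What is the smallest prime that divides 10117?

67

10117 is odd.
Digit sum 10, not divisible by 3.
Ends in 7: not divisible by 5.
7: 10117 = 7·1445 + 2
11: 10117 = 11·919 + 8
13: 10117 = 13·778 + 3
17: 10117 = 17·595 + 2
19: 10117 = 19·532 + 9
23: 10117 = 23·439 + 20
29: 10117 = 29·348 + 25
31: 10117 = 31·326 + 11
37: 10117 = 37·273 + 16
41: 10117 = 41·246 + 31
43: 10117 = 43·235 + 12
47: 10117 = 47·215 + 12
53: 10117 = 53·190 + 47
59: 10117 = 59·171 + 28
61: 10117 = 61·165 + 52
67: 10117 = 67·151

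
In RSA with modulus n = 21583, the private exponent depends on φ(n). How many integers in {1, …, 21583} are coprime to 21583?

21280

Factor: 21583 = 113 · 191.
φ(21583) = (113−1) · (191−1) = 112 · 190 = 21280.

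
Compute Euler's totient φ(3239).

3120

Factor: 3239 = 41 · 79.
φ(3239) = (41−1) · (79−1) = 40 · 78 = 3120.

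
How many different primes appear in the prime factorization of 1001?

1001 = 7 · 143
143 = 11 · 13
1001 = 7 · 11 · 13, which has 3 distinct prime factors.

3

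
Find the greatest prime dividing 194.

97

194 = 2 · 97
97 is prime.
So 194 = 2 · 97; the largest prime factor is 97.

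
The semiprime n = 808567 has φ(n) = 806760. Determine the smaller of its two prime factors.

φ(n) = (p−1)(q−1) = n − (p+q) + 1, so p + q = 808567 − 806760 + 1 = 1808.
p and q are the roots of t² − 1808t + 808567 = 0.
Discriminant: 1808² − 4·808567 = 3268864 − 3234268 = 34596; √34596 = 186.
q = (1808 − 186)/2 = 811, p = (1808 + 186)/2 = 997.
Check: 811 · 997 = 808567.

811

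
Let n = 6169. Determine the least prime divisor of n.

6169 is odd.
Digit sum 22, not divisible by 3.
Ends in 9: not divisible by 5.
7: 6169 = 7·881 + 2
11: 6169 = 11·560 + 9
13: 6169 = 13·474 + 7
17: 6169 = 17·362 + 15
19: 6169 = 19·324 + 13
23: 6169 = 23·268 + 5
29: 6169 = 29·212 + 21
31: 6169 = 31·199

31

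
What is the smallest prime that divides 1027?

1027 is odd.
Digit sum 10, not divisible by 3.
Ends in 7: not divisible by 5.
7: 1027 = 7·146 + 5
11: 1027 = 11·93 + 4
13: 1027 = 13·79

13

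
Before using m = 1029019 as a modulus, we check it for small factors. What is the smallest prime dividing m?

1029019 is odd.
Digit sum 22, not divisible by 3.
Ends in 9: not divisible by 5.
7: 1029019 = 7·147002 + 5
11: 1029019 = 11·93547 + 2
13: 1029019 = 13·79155 + 4
17: 1029019 = 17·60530 + 9
19: 1029019 = 19·54158 + 17
23: 1029019 = 23·44739 + 22
29: 1029019 = 29·35483 + 12
31: 1029019 = 31·33194 + 5
37: 1029019 = 37·27811 + 12
41: 1029019 = 41·25098 + 1
43: 1029019 = 43·23930 + 29
47: 1029019 = 47·21894 + 1
53: 1029019 = 53·19415 + 24
59: 1029019 = 59·17441

59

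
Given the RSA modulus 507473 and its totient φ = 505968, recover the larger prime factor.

997

φ(n) = (p−1)(q−1) = n − (p+q) + 1, so p + q = 507473 − 505968 + 1 = 1506.
p and q are the roots of t² − 1506t + 507473 = 0.
Discriminant: 1506² − 4·507473 = 2268036 − 2029892 = 238144; √238144 = 488.
q = (1506 − 488)/2 = 509, p = (1506 + 488)/2 = 997.
Check: 509 · 997 = 507473.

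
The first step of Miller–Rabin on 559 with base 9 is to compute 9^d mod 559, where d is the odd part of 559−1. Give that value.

559 − 1 = 558 = 2^1 · 279, so d = 279.
9^1 ≡ 9 (mod 559)
9^2 ≡ 9^2 = 81 ≡ 81 (mod 559)
9^4 ≡ 81^2 = 6561 ≡ 412 (mod 559)
9^8 ≡ 412^2 = 169744 ≡ 367 (mod 559)
9^16 ≡ 367^2 = 134689 ≡ 529 (mod 559)
9^32 ≡ 529^2 = 279841 ≡ 341 (mod 559)
9^64 ≡ 341^2 = 116281 ≡ 9 (mod 559)
9^128 ≡ 9^2 = 81 ≡ 81 (mod 559)
9^256 ≡ 81^2 = 6561 ≡ 412 (mod 559)
279 = 256 + 16 + 4 + 2 + 1 in binary powers of 2.
So 9^279 ≡ 412 · 529 · 412 · 81 · 9 ≡ 391 (mod 559).
Squaring chain: 391; never reaches −1, so base 9 is a Miller–Rabin witness that 559 is composite.

391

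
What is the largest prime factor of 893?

893 = 19 · 47
47 is prime.
So 893 = 19 · 47; the largest prime factor is 47.

47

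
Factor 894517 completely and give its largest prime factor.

79

894517 = 13 · 68809
68809 = 13 · 5293
5293 = 67 · 79
79 is prime.
So 894517 = 13^2 · 67 · 79; the largest prime factor is 79.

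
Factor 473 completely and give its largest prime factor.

43

473 = 11 · 43
43 is prime.
So 473 = 11 · 43; the largest prime factor is 43.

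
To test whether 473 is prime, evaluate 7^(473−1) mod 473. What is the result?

7^1 ≡ 7 (mod 473)
7^2 ≡ 7^2 = 49 ≡ 49 (mod 473)
7^4 ≡ 49^2 = 2401 ≡ 36 (mod 473)
7^8 ≡ 36^2 = 1296 ≡ 350 (mod 473)
7^16 ≡ 350^2 = 122500 ≡ 466 (mod 473)
7^32 ≡ 466^2 = 217156 ≡ 49 (mod 473)
7^64 ≡ 49^2 = 2401 ≡ 36 (mod 473)
7^128 ≡ 36^2 = 1296 ≡ 350 (mod 473)
7^256 ≡ 350^2 = 122500 ≡ 466 (mod 473)
472 = 256 + 128 + 64 + 16 + 8 in binary powers of 2.
So 7^472 ≡ 466 · 350 · 36 · 466 · 350 ≡ 423 (mod 473).
Since 423 ≠ 1, base 7 is a Fermat witness: 473 is composite.

423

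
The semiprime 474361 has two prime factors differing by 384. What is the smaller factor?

523

Since p = q + 384, we have 474361 = q(q + 384), so q² + 384q − 474361 = 0.
Discriminant: 384² + 4·474361 = 147456 + 1897444 = 2044900; √2044900 = 1430.
q = (−384 + 1430)/2 = 523, and p = q + 384 = 907.
Check: 523 · 907 = 474361.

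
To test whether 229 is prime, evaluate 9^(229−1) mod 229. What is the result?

1

9^1 ≡ 9 (mod 229)
9^2 ≡ 9^2 = 81 ≡ 81 (mod 229)
9^4 ≡ 81^2 = 6561 ≡ 149 (mod 229)
9^8 ≡ 149^2 = 22201 ≡ 217 (mod 229)
9^16 ≡ 217^2 = 47089 ≡ 144 (mod 229)
9^32 ≡ 144^2 = 20736 ≡ 126 (mod 229)
9^64 ≡ 126^2 = 15876 ≡ 75 (mod 229)
9^128 ≡ 75^2 = 5625 ≡ 129 (mod 229)
228 = 128 + 64 + 32 + 4 in binary powers of 2.
So 9^228 ≡ 129 · 75 · 126 · 149 ≡ 1 (mod 229).
Since the result is 1, base 9 gives no evidence that 229 is composite.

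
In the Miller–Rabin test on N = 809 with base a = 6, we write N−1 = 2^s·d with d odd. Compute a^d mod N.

44

809 − 1 = 808 = 2^3 · 101, so d = 101.
6^1 ≡ 6 (mod 809)
6^2 ≡ 6^2 = 36 ≡ 36 (mod 809)
6^4 ≡ 36^2 = 1296 ≡ 487 (mod 809)
6^8 ≡ 487^2 = 237169 ≡ 132 (mod 809)
6^16 ≡ 132^2 = 17424 ≡ 435 (mod 809)
6^32 ≡ 435^2 = 189225 ≡ 728 (mod 809)
6^64 ≡ 728^2 = 529984 ≡ 89 (mod 809)
101 = 64 + 32 + 4 + 1 in binary powers of 2.
So 6^101 ≡ 89 · 728 · 487 · 6 ≡ 44 (mod 809).
Squaring chain: 44 → 318 → 808; reaches −1, so base 6 does not prove 809 composite.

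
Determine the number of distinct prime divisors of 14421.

14421 = 3 · 4807
4807 = 11 · 437
437 = 19 · 23
14421 = 3 · 11 · 19 · 23, which has 4 distinct prime factors.

4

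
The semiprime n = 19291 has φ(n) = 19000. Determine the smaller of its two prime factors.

101

φ(n) = (p−1)(q−1) = n − (p+q) + 1, so p + q = 19291 − 19000 + 1 = 292.
p and q are the roots of t² − 292t + 19291 = 0.
Discriminant: 292² − 4·19291 = 85264 − 77164 = 8100; √8100 = 90.
q = (292 − 90)/2 = 101, p = (292 + 90)/2 = 191.
Check: 101 · 191 = 19291.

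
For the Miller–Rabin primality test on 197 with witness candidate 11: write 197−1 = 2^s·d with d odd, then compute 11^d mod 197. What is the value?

197 − 1 = 196 = 2^2 · 49, so d = 49.
11^1 ≡ 11 (mod 197)
11^2 ≡ 11^2 = 121 ≡ 121 (mod 197)
11^4 ≡ 121^2 = 14641 ≡ 63 (mod 197)
11^8 ≡ 63^2 = 3969 ≡ 29 (mod 197)
11^16 ≡ 29^2 = 841 ≡ 53 (mod 197)
11^32 ≡ 53^2 = 2809 ≡ 51 (mod 197)
49 = 32 + 16 + 1 in binary powers of 2.
So 11^49 ≡ 51 · 53 · 11 ≡ 183 (mod 197).
Squaring chain: 183 → 196; reaches −1, so base 11 does not prove 197 composite.

183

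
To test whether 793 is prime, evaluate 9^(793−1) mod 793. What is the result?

508

9^1 ≡ 9 (mod 793)
9^2 ≡ 9^2 = 81 ≡ 81 (mod 793)
9^4 ≡ 81^2 = 6561 ≡ 217 (mod 793)
9^8 ≡ 217^2 = 47089 ≡ 302 (mod 793)
9^16 ≡ 302^2 = 91204 ≡ 9 (mod 793)
9^32 ≡ 9^2 = 81 ≡ 81 (mod 793)
9^64 ≡ 81^2 = 6561 ≡ 217 (mod 793)
9^128 ≡ 217^2 = 47089 ≡ 302 (mod 793)
9^256 ≡ 302^2 = 91204 ≡ 9 (mod 793)
9^512 ≡ 9^2 = 81 ≡ 81 (mod 793)
792 = 512 + 256 + 16 + 8 in binary powers of 2.
So 9^792 ≡ 81 · 9 · 9 · 302 ≡ 508 (mod 793).
Since 508 ≠ 1, base 9 is a Fermat witness: 793 is composite.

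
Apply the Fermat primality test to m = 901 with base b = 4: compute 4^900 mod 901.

4^1 ≡ 4 (mod 901)
4^2 ≡ 4^2 = 16 ≡ 16 (mod 901)
4^4 ≡ 16^2 = 256 ≡ 256 (mod 901)
4^8 ≡ 256^2 = 65536 ≡ 664 (mod 901)
4^16 ≡ 664^2 = 440896 ≡ 307 (mod 901)
4^32 ≡ 307^2 = 94249 ≡ 545 (mod 901)
4^64 ≡ 545^2 = 297025 ≡ 596 (mod 901)
4^128 ≡ 596^2 = 355216 ≡ 222 (mod 901)
4^256 ≡ 222^2 = 49284 ≡ 630 (mod 901)
4^512 ≡ 630^2 = 396900 ≡ 460 (mod 901)
900 = 512 + 256 + 128 + 4 in binary powers of 2.
So 4^900 ≡ 460 · 630 · 222 · 256 ≡ 307 (mod 901).
Since 307 ≠ 1, base 4 is a Fermat witness: 901 is composite.

307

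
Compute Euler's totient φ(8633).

Factor: 8633 = 89 · 97.
φ(8633) = (89−1) · (97−1) = 88 · 96 = 8448.

8448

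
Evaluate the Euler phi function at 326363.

Factor: 326363 = 19 · 89 · 193.
φ(326363) = (19−1) · (89−1) · (193−1) = 18 · 88 · 192 = 304128.

304128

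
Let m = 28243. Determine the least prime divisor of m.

61

28243 is odd.
Digit sum 19, not divisible by 3.
Ends in 3: not divisible by 5.
7: 28243 = 7·4034 + 5
11: 28243 = 11·2567 + 6
13: 28243 = 13·2172 + 7
17: 28243 = 17·1661 + 6
19: 28243 = 19·1486 + 9
23: 28243 = 23·1227 + 22
29: 28243 = 29·973 + 26
31: 28243 = 31·911 + 2
37: 28243 = 37·763 + 12
41: 28243 = 41·688 + 35
43: 28243 = 43·656 + 35
47: 28243 = 47·600 + 43
53: 28243 = 53·532 + 47
59: 28243 = 59·478 + 41
61: 28243 = 61·463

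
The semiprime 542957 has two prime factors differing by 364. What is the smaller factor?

577

Since p = q + 364, we have 542957 = q(q + 364), so q² + 364q − 542957 = 0.
Discriminant: 364² + 4·542957 = 132496 + 2171828 = 2304324; √2304324 = 1518.
q = (−364 + 1518)/2 = 577, and p = q + 364 = 941.
Check: 577 · 941 = 542957.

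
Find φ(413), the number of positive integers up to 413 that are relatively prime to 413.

Factor: 413 = 7 · 59.
φ(413) = (7−1) · (59−1) = 6 · 58 = 348.

348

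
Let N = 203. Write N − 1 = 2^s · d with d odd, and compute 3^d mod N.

89

203 − 1 = 202 = 2^1 · 101, so d = 101.
3^1 ≡ 3 (mod 203)
3^2 ≡ 3^2 = 9 ≡ 9 (mod 203)
3^4 ≡ 9^2 = 81 ≡ 81 (mod 203)
3^8 ≡ 81^2 = 6561 ≡ 65 (mod 203)
3^16 ≡ 65^2 = 4225 ≡ 165 (mod 203)
3^32 ≡ 165^2 = 27225 ≡ 23 (mod 203)
3^64 ≡ 23^2 = 529 ≡ 123 (mod 203)
101 = 64 + 32 + 4 + 1 in binary powers of 2.
So 3^101 ≡ 123 · 23 · 81 · 3 ≡ 89 (mod 203).
Squaring chain: 89; never reaches −1, so base 3 is a Miller–Rabin witness that 203 is composite.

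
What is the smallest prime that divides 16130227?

97

16130227 is odd.
Digit sum 22, not divisible by 3.
Ends in 7: not divisible by 5.
7: 16130227 = 7·2304318 + 1
11: 16130227 = 11·1466384 + 3
13: 16130227 = 13·1240786 + 9
17: 16130227 = 17·948836 + 15
19: 16130227 = 19·848959 + 6
23: 16130227 = 23·701314 + 5
29: 16130227 = 29·556214 + 21
31: 16130227 = 31·520329 + 28
37: 16130227 = 37·435952 + 3
41: 16130227 = 41·393420 + 7
43: 16130227 = 43·375121 + 24
47: 16130227 = 47·343196 + 15
53: 16130227 = 53·304343 + 48
59: 16130227 = 59·273393 + 40
61: 16130227 = 61·264429 + 58
67: 16130227 = 67·240749 + 44
71: 16130227 = 71·227186 + 21
73: 16130227 = 73·220962 + 1
79: 16130227 = 79·204180 + 7
83: 16130227 = 83·194340 + 7
89: 16130227 = 89·181238 + 45
97: 16130227 = 97·166291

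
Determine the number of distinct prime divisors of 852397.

5

852397 = 7 · 121771
121771 = 13 · 9367
9367 = 17 · 551
551 = 19 · 29
852397 = 7 · 13 · 17 · 19 · 29, which has 5 distinct prime factors.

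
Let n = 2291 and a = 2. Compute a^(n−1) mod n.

92

2^1 ≡ 2 (mod 2291)
2^2 ≡ 2^2 = 4 ≡ 4 (mod 2291)
2^4 ≡ 4^2 = 16 ≡ 16 (mod 2291)
2^8 ≡ 16^2 = 256 ≡ 256 (mod 2291)
2^16 ≡ 256^2 = 65536 ≡ 1388 (mod 2291)
2^32 ≡ 1388^2 = 1926544 ≡ 2104 (mod 2291)
2^64 ≡ 2104^2 = 4426816 ≡ 604 (mod 2291)
2^128 ≡ 604^2 = 364816 ≡ 547 (mod 2291)
2^256 ≡ 547^2 = 299209 ≡ 1379 (mod 2291)
2^512 ≡ 1379^2 = 1901641 ≡ 111 (mod 2291)
2^1024 ≡ 111^2 = 12321 ≡ 866 (mod 2291)
2^2048 ≡ 866^2 = 749956 ≡ 799 (mod 2291)
2290 = 2048 + 128 + 64 + 32 + 16 + 2 in binary powers of 2.
So 2^2290 ≡ 799 · 547 · 604 · 2104 · 1388 · 4 ≡ 92 (mod 2291).
Since 92 ≠ 1, base 2 is a Fermat witness: 2291 is composite.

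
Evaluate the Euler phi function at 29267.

24192

Factor: 29267 = 7 · 37 · 113.
φ(29267) = (7−1) · (37−1) · (113−1) = 6 · 36 · 112 = 24192.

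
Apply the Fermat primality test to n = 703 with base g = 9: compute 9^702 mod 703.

1

9^1 ≡ 9 (mod 703)
9^2 ≡ 9^2 = 81 ≡ 81 (mod 703)
9^4 ≡ 81^2 = 6561 ≡ 234 (mod 703)
9^8 ≡ 234^2 = 54756 ≡ 625 (mod 703)
9^16 ≡ 625^2 = 390625 ≡ 460 (mod 703)
9^32 ≡ 460^2 = 211600 ≡ 700 (mod 703)
9^64 ≡ 700^2 = 490000 ≡ 9 (mod 703)
9^128 ≡ 9^2 = 81 ≡ 81 (mod 703)
9^256 ≡ 81^2 = 6561 ≡ 234 (mod 703)
9^512 ≡ 234^2 = 54756 ≡ 625 (mod 703)
702 = 512 + 128 + 32 + 16 + 8 + 4 + 2 in binary powers of 2.
So 9^702 ≡ 625 · 81 · 700 · 460 · 625 · 234 · 81 ≡ 1 (mod 703).
Since the result is 1, base 9 gives no evidence that 703 is composite.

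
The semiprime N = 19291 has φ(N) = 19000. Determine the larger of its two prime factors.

φ(n) = (p−1)(q−1) = n − (p+q) + 1, so p + q = 19291 − 19000 + 1 = 292.
p and q are the roots of t² − 292t + 19291 = 0.
Discriminant: 292² − 4·19291 = 85264 − 77164 = 8100; √8100 = 90.
q = (292 − 90)/2 = 101, p = (292 + 90)/2 = 191.
Check: 101 · 191 = 19291.

191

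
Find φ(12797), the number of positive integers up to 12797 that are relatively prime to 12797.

Factor: 12797 = 67 · 191.
φ(12797) = (67−1) · (191−1) = 66 · 190 = 12540.

12540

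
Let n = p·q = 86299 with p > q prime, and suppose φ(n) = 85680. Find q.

211

φ(n) = (p−1)(q−1) = n − (p+q) + 1, so p + q = 86299 − 85680 + 1 = 620.
p and q are the roots of t² − 620t + 86299 = 0.
Discriminant: 620² − 4·86299 = 384400 − 345196 = 39204; √39204 = 198.
q = (620 − 198)/2 = 211, p = (620 + 198)/2 = 409.
Check: 211 · 409 = 86299.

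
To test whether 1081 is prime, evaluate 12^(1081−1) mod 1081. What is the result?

12^1 ≡ 12 (mod 1081)
12^2 ≡ 12^2 = 144 ≡ 144 (mod 1081)
12^4 ≡ 144^2 = 20736 ≡ 197 (mod 1081)
12^8 ≡ 197^2 = 38809 ≡ 974 (mod 1081)
12^16 ≡ 974^2 = 948676 ≡ 639 (mod 1081)
12^32 ≡ 639^2 = 408321 ≡ 784 (mod 1081)
12^64 ≡ 784^2 = 614656 ≡ 648 (mod 1081)
12^128 ≡ 648^2 = 419904 ≡ 476 (mod 1081)
12^256 ≡ 476^2 = 226576 ≡ 647 (mod 1081)
12^512 ≡ 647^2 = 418609 ≡ 262 (mod 1081)
12^1024 ≡ 262^2 = 68644 ≡ 541 (mod 1081)
1080 = 1024 + 32 + 16 + 8 in binary powers of 2.
So 12^1080 ≡ 541 · 784 · 639 · 974 ≡ 98 (mod 1081).
Since 98 ≠ 1, base 12 is a Fermat witness: 1081 is composite.

98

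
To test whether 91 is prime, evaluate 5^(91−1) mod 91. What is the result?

64

5^1 ≡ 5 (mod 91)
5^2 ≡ 5^2 = 25 ≡ 25 (mod 91)
5^4 ≡ 25^2 = 625 ≡ 79 (mod 91)
5^8 ≡ 79^2 = 6241 ≡ 53 (mod 91)
5^16 ≡ 53^2 = 2809 ≡ 79 (mod 91)
5^32 ≡ 79^2 = 6241 ≡ 53 (mod 91)
5^64 ≡ 53^2 = 2809 ≡ 79 (mod 91)
90 = 64 + 16 + 8 + 2 in binary powers of 2.
So 5^90 ≡ 79 · 79 · 53 · 25 ≡ 64 (mod 91).
Since 64 ≠ 1, base 5 is a Fermat witness: 91 is composite.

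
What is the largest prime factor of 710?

710 = 2 · 355
355 = 5 · 71
71 is prime.
So 710 = 2 · 5 · 71; the largest prime factor is 71.

71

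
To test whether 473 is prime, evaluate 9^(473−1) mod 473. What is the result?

9^1 ≡ 9 (mod 473)
9^2 ≡ 9^2 = 81 ≡ 81 (mod 473)
9^4 ≡ 81^2 = 6561 ≡ 412 (mod 473)
9^8 ≡ 412^2 = 169744 ≡ 410 (mod 473)
9^16 ≡ 410^2 = 168100 ≡ 185 (mod 473)
9^32 ≡ 185^2 = 34225 ≡ 169 (mod 473)
9^64 ≡ 169^2 = 28561 ≡ 181 (mod 473)
9^128 ≡ 181^2 = 32761 ≡ 124 (mod 473)
9^256 ≡ 124^2 = 15376 ≡ 240 (mod 473)
472 = 256 + 128 + 64 + 16 + 8 in binary powers of 2.
So 9^472 ≡ 240 · 124 · 181 · 185 · 410 ≡ 444 (mod 473).
Since 444 ≠ 1, base 9 is a Fermat witness: 473 is composite.

444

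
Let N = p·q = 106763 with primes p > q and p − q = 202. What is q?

241

Since p = q + 202, we have 106763 = q(q + 202), so q² + 202q − 106763 = 0.
Discriminant: 202² + 4·106763 = 40804 + 427052 = 467856; √467856 = 684.
q = (−202 + 684)/2 = 241, and p = q + 202 = 443.
Check: 241 · 443 = 106763.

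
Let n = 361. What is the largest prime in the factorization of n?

361 = 19 · 19
19 = 19 · 1
So 361 = 19^2; the largest prime factor is 19.

19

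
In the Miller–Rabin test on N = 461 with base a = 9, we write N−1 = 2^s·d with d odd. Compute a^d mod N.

461 − 1 = 460 = 2^2 · 115, so d = 115.
9^1 ≡ 9 (mod 461)
9^2 ≡ 9^2 = 81 ≡ 81 (mod 461)
9^4 ≡ 81^2 = 6561 ≡ 107 (mod 461)
9^8 ≡ 107^2 = 11449 ≡ 385 (mod 461)
9^16 ≡ 385^2 = 148225 ≡ 244 (mod 461)
9^32 ≡ 244^2 = 59536 ≡ 67 (mod 461)
9^64 ≡ 67^2 = 4489 ≡ 340 (mod 461)
115 = 64 + 32 + 16 + 2 + 1 in binary powers of 2.
So 9^115 ≡ 340 · 67 · 244 · 81 · 9 ≡ 460 (mod 461).
Since 9^d ≡ 460 (mod 461), base 9 does not prove 461 composite.

460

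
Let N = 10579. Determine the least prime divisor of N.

10579 is odd.
Digit sum 22, not divisible by 3.
Ends in 9: not divisible by 5.
7: 10579 = 7·1511 + 2
11: 10579 = 11·961 + 8
13: 10579 = 13·813 + 10
17: 10579 = 17·622 + 5
19: 10579 = 19·556 + 15
23: 10579 = 23·459 + 22
29: 10579 = 29·364 + 23
31: 10579 = 31·341 + 8
37: 10579 = 37·285 + 34
41: 10579 = 41·258 + 1
43: 10579 = 43·246 + 1
47: 10579 = 47·225 + 4
53: 10579 = 53·199 + 32
59: 10579 = 59·179 + 18
61: 10579 = 61·173 + 26
67: 10579 = 67·157 + 60
71: 10579 = 71·149

71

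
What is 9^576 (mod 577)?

9^1 ≡ 9 (mod 577)
9^2 ≡ 9^2 = 81 ≡ 81 (mod 577)
9^4 ≡ 81^2 = 6561 ≡ 214 (mod 577)
9^8 ≡ 214^2 = 45796 ≡ 213 (mod 577)
9^16 ≡ 213^2 = 45369 ≡ 363 (mod 577)
9^32 ≡ 363^2 = 131769 ≡ 213 (mod 577)
9^64 ≡ 213^2 = 45369 ≡ 363 (mod 577)
9^128 ≡ 363^2 = 131769 ≡ 213 (mod 577)
9^256 ≡ 213^2 = 45369 ≡ 363 (mod 577)
9^512 ≡ 363^2 = 131769 ≡ 213 (mod 577)
576 = 512 + 64 in binary powers of 2.
So 9^576 ≡ 213 · 363 ≡ 1 (mod 577).
Since the result is 1, base 9 gives no evidence that 577 is composite.

1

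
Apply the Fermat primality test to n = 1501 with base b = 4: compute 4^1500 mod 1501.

4^1 ≡ 4 (mod 1501)
4^2 ≡ 4^2 = 16 ≡ 16 (mod 1501)
4^4 ≡ 16^2 = 256 ≡ 256 (mod 1501)
4^8 ≡ 256^2 = 65536 ≡ 993 (mod 1501)
4^16 ≡ 993^2 = 986049 ≡ 1393 (mod 1501)
4^32 ≡ 1393^2 = 1940449 ≡ 1157 (mod 1501)
4^64 ≡ 1157^2 = 1338649 ≡ 1258 (mod 1501)
4^128 ≡ 1258^2 = 1582564 ≡ 510 (mod 1501)
4^256 ≡ 510^2 = 260100 ≡ 427 (mod 1501)
4^512 ≡ 427^2 = 182329 ≡ 708 (mod 1501)
4^1024 ≡ 708^2 = 501264 ≡ 1431 (mod 1501)
1500 = 1024 + 256 + 128 + 64 + 16 + 8 + 4 in binary powers of 2.
So 4^1500 ≡ 1431 · 427 · 510 · 1258 · 1393 · 993 · 256 ≡ 1037 (mod 1501).
Since 1037 ≠ 1, base 4 is a Fermat witness: 1501 is composite.

1037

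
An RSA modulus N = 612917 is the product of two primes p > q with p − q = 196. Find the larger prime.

Since p = q + 196, we have 612917 = q(q + 196), so q² + 196q − 612917 = 0.
Discriminant: 196² + 4·612917 = 38416 + 2451668 = 2490084; √2490084 = 1578.
q = (−196 + 1578)/2 = 691, and p = q + 196 = 887.
Check: 691 · 887 = 612917.

887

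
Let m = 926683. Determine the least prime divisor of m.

31

926683 is odd.
Digit sum 34, not divisible by 3.
Ends in 3: not divisible by 5.
7: 926683 = 7·132383 + 2
11: 926683 = 11·84243 + 10
13: 926683 = 13·71283 + 4
17: 926683 = 17·54510 + 13
19: 926683 = 19·48772 + 15
23: 926683 = 23·40290 + 13
29: 926683 = 29·31954 + 17
31: 926683 = 31·29893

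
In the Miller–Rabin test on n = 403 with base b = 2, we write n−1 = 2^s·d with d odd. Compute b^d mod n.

403 − 1 = 402 = 2^1 · 201, so d = 201.
2^1 ≡ 2 (mod 403)
2^2 ≡ 2^2 = 4 ≡ 4 (mod 403)
2^4 ≡ 4^2 = 16 ≡ 16 (mod 403)
2^8 ≡ 16^2 = 256 ≡ 256 (mod 403)
2^16 ≡ 256^2 = 65536 ≡ 250 (mod 403)
2^32 ≡ 250^2 = 62500 ≡ 35 (mod 403)
2^64 ≡ 35^2 = 1225 ≡ 16 (mod 403)
2^128 ≡ 16^2 = 256 ≡ 256 (mod 403)
201 = 128 + 64 + 8 + 1 in binary powers of 2.
So 2^201 ≡ 256 · 16 · 256 · 2 ≡ 343 (mod 403).
Squaring chain: 343; never reaches −1, so base 2 is a Miller–Rabin witness that 403 is composite.

343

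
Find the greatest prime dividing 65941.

61

65941 = 23 · 2867
2867 = 47 · 61
61 is prime.
So 65941 = 23 · 47 · 61; the largest prime factor is 61.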